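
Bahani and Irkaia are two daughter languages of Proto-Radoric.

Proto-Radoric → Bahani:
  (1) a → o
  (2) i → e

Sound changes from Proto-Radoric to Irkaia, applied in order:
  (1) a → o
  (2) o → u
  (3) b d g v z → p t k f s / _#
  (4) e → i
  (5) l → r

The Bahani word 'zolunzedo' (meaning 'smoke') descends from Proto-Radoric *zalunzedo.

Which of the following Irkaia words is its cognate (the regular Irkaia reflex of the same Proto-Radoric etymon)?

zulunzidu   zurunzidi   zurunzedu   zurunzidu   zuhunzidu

zurunzidu

Irkaia: *zalunzedo > zolunzedo > zulunzedu > zulunzidu > zurunzidu  (by vowel merger, vowel merger, vowel merger, unconditioned shift)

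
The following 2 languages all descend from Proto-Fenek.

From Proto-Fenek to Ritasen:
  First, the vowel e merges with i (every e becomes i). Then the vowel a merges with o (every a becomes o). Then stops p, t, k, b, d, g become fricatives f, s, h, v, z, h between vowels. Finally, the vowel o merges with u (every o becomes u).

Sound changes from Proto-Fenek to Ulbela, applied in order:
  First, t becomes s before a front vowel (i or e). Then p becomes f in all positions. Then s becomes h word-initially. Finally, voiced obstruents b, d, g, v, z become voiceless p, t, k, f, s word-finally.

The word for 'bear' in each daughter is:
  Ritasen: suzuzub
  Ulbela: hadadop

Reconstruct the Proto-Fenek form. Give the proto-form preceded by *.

*sadadob

Position 6: Ritasen has u, Ulbela has o. Ulbela preserves o here (none of its changes turn any other segment into o), so the proto-segment is *o.
Position 1: Ritasen has s, Ulbela has h. Taking the neighbouring segments as reconstructed: Ritasen s can only go back to *s; Ulbela h could go back to *s or *h — the one source consistent with every daughter is *s.
This points to *sadadob. Verify forward in each daughter:
Ritasen: *sadadob
  sadadob (rule 1 does not apply)
  sadadob → sododob   [vowel merger]
  sododob → sozozob   [intervocalic lenition]
  sozozob → suzuzub   [vowel merger]
  giving Ritasen suzuzub.
Ulbela: start from *sadadob.
  rule 1: no change — sadadob
  rule 2: no change — sadadob
  rule 3 (debuccalisation): sadadob → hadadob
  rule 4 (final devoicing): hadadob → hadadop
  ⇒ Ulbela hadadop
No other proto-form is consistent with every reflex, so the reconstruction is *sadadob.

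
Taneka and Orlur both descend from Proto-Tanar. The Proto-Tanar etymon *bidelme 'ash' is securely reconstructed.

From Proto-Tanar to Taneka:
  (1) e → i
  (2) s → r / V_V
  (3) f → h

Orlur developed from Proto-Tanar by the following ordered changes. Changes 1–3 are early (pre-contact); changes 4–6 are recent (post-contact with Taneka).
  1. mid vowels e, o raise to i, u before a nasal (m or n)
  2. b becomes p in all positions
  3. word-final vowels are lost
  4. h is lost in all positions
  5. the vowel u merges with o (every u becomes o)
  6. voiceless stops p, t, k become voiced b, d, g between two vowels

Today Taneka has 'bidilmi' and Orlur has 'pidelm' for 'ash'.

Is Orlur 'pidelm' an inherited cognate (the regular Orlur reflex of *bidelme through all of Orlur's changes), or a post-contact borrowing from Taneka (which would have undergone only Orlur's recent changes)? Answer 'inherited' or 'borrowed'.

inherited

If inherited, *bidelme would pass through all of Orlur's changes:
Orlur: *bidelme
  bidelme (rule 1 does not apply)
  bidelme → pidelme   [unconditioned shift]
  pidelme → pidelm   [apocope]
  pidelm (rule 4 does not apply)
  pidelm (rule 5 does not apply)
  pidelm (rule 6 does not apply)
  giving Orlur pidelm.
If borrowed from Taneka 'bidilmi' after the early changes, it would undergo only the recent ones:
  rule 4 (h-loss): no change (bidilmi)
  rule 5 (vowel merger): no change (bidilmi)
  rule 6 (intervocalic voicing): no change (bidilmi)
  ⇒ as a loan: bidilmi
Orlur 'pidelm' matches the inherited outcome exactly, so it is an inherited cognate, not a loan.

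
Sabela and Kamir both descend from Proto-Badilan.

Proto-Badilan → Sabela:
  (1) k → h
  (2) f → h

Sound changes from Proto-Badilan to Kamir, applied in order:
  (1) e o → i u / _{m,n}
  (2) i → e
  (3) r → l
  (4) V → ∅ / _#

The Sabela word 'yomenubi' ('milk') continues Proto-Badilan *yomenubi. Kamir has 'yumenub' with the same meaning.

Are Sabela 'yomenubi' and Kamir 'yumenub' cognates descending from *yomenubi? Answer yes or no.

yes

Derive the expected Kamir reflex of *yomenubi:
Kamir: *yomenubi > yuminubi > yumenube > yumenub  (by pre-nasal raising, vowel merger, apocope)
Kamir 'yumenub' matches the regular reflex exactly, so the pair is cognate.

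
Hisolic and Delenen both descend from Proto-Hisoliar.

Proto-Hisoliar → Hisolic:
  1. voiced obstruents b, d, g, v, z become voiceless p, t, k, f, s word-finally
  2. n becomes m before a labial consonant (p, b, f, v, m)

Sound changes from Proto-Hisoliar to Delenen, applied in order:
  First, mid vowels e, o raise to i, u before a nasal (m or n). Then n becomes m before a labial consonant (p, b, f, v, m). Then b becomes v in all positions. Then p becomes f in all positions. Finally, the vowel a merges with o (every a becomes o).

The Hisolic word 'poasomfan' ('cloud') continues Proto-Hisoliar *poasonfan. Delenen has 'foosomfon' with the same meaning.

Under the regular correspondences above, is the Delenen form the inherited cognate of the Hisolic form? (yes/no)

no

Derive the expected Delenen reflex of *poasonfan:
Delenen: *poasonfan
  poasonfan → poasunfan   [pre-nasal raising]
  poasunfan → poasumfan   [nasal place assimilation]
  poasumfan (rule 3 does not apply)
  poasumfan → foasumfan   [unconditioned shift]
  foasumfan → foosumfon   [vowel merger]
  giving Delenen foosumfon.
The regular Delenen reflex would be 'foosumfon', but the attested form is 'foosomfon'. The correspondence is irregular, so they are not cognates (the Delenen form has a different source).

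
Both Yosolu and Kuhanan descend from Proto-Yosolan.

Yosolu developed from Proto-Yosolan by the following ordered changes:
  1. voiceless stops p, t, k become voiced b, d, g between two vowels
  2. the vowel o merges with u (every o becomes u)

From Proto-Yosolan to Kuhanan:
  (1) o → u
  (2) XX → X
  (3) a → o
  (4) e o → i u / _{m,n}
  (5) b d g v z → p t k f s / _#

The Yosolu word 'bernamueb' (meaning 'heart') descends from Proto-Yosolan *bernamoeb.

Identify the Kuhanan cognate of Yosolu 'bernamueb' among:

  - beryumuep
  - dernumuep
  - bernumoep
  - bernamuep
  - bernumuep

bernumuep

Kuhanan: start from *bernamoeb.
  rule 1 (vowel merger): bernamoeb → bernamueb
  rule 2: no change — bernamueb
  rule 3 (vowel merger): bernamueb → bernomueb
  rule 4 (pre-nasal raising): bernomueb → bernumueb
  rule 5 (final devoicing): bernumueb → bernumuep
  ⇒ Kuhanan bernumuep
The other candidates each miss or misapply at least one Kuhanan change.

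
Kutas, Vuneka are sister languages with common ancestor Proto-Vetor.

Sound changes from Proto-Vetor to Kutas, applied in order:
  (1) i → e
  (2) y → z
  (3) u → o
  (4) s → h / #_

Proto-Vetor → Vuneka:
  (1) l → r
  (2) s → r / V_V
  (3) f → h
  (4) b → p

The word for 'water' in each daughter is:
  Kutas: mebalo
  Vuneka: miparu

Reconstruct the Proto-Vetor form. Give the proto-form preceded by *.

*mibalu

Position 5: Kutas has l, Vuneka has r. Kutas preserves l here (none of its changes turn any other segment into l), so the proto-segment is *l.
Position 2: Kutas has e, Vuneka has i. Vuneka preserves i here (none of its changes turn any other segment into i), so the proto-segment is *i.
Position 3: Kutas has b, Vuneka has p. Kutas preserves b here (none of its changes turn any other segment into b), so the proto-segment is *b.
Continuing position by position gives *mibalu; check it forward:
Kutas: start from *mibalu.
  rule 1 (vowel merger): mibalu → mebalu
  rule 2: no change — mebalu
  rule 3 (vowel merger): mebalu → mebalo
  rule 4: no change — mebalo
  ⇒ Kutas mebalo
Vuneka: *mibalu
  mibalu → mibaru   [unconditioned shift]
  mibaru (rule 2 does not apply)
  mibaru (rule 3 does not apply)
  mibaru → miparu   [unconditioned shift]
  giving Vuneka miparu.
Only *mibalu yields all of Kutas mebalo, Vuneka miparu.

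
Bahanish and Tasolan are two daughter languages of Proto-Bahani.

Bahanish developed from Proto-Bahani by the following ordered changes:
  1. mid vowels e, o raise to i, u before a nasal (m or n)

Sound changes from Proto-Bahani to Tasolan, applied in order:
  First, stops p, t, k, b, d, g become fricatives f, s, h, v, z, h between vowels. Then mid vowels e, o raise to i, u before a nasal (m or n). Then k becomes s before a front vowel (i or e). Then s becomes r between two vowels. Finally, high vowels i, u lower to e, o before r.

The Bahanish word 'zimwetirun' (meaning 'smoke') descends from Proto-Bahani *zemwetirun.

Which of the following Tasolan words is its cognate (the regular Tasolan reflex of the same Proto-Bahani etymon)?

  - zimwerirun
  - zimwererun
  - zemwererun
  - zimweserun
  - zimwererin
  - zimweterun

zimwererun

Tasolan: *zemwetirun > zemwesirun > zimwesirun > zimwerirun > zimwererun  (by intervocalic lenition, pre-nasal raising, rhotacism, pre-rhotic lowering)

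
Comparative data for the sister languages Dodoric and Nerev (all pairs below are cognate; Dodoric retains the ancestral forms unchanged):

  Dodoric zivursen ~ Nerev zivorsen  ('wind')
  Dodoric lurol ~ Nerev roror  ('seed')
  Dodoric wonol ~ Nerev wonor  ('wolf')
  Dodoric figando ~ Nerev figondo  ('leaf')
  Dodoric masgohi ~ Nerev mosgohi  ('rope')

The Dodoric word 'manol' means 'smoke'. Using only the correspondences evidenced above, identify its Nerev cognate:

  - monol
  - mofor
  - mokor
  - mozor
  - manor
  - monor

figando ~ figondo — Dodoric a corresponds to Nerev o after a consonant, before a nasal.
lurol ~ roror, wonol ~ wonor — Dodoric l corresponds to Nerev r word-finally.
Applying these to Dodoric 'manol':
  manol → monol   (a→o after a consonant, before a nasal)
  monol → monor   (l→r word-finally)
So the Nerev cognate is 'monor'.

monor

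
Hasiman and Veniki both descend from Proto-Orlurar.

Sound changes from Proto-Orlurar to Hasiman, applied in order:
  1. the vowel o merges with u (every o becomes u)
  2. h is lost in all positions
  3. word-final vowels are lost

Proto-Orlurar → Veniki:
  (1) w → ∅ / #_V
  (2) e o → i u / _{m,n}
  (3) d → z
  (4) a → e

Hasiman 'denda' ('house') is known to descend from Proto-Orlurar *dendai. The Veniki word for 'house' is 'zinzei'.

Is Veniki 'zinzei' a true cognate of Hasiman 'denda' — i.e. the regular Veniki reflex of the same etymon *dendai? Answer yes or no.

yes

Derive the expected Veniki reflex of *dendai:
Veniki: *dendai > dindai > zinzai > zinzei  (by pre-nasal raising, unconditioned shift, vowel merger)
Veniki 'zinzei' matches the regular reflex exactly, so the pair is cognate.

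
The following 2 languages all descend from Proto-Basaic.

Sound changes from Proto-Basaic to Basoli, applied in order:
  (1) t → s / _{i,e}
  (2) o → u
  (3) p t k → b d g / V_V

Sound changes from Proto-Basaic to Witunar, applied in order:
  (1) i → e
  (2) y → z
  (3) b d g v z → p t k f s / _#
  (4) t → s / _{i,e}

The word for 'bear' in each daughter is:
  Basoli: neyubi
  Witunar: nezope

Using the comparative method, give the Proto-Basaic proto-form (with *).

Position 5: Basoli has b, Witunar has p. Taking the neighbouring segments as reconstructed: Basoli b could go back to *p or *b; Witunar p can only go back to *p — the one source consistent with every daughter is *p.
Position 4: Basoli has u, Witunar has o. Witunar preserves o here (none of its changes turn any other segment into o), so the proto-segment is *o.
This points to *neyopi. Verify forward in each daughter:
Basoli: start from *neyopi.
  rule 1: no change — neyopi
  rule 2 (vowel merger): neyopi → neyupi
  rule 3 (intervocalic voicing): neyupi → neyubi
  ⇒ Basoli neyubi
Witunar: *neyopi
  neyopi → neyope   [vowel merger]
  neyope → nezope   [unconditioned shift]
  nezope (rule 3 does not apply)
  nezope (rule 4 does not apply)
  giving Witunar nezope.
No other proto-form is consistent with every reflex, so the reconstruction is *neyopi.

*neyopi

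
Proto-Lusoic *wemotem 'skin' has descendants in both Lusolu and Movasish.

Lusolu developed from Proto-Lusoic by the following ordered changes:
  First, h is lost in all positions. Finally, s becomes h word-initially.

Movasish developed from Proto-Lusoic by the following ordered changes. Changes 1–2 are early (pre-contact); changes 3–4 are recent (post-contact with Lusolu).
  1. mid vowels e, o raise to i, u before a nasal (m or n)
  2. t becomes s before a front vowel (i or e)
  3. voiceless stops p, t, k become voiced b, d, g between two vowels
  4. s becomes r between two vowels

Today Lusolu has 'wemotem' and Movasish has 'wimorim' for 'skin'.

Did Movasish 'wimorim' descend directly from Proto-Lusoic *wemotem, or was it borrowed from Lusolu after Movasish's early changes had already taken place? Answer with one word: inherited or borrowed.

If inherited, *wemotem would pass through all of Movasish's changes:
Movasish: *wemotem > wimotim > wimosim > wimorim  (by pre-nasal raising, palatalisation, rhotacism)
If borrowed from Lusolu 'wemotem' after the early changes, it would undergo only the recent ones:
  rule 3 (intervocalic voicing): wemotem → wemodem
  rule 4 (rhotacism): no change (wemodem)
  ⇒ as a loan: wemodem
Movasish 'wimorim' matches the inherited outcome exactly, so it is an inherited cognate, not a loan.

inherited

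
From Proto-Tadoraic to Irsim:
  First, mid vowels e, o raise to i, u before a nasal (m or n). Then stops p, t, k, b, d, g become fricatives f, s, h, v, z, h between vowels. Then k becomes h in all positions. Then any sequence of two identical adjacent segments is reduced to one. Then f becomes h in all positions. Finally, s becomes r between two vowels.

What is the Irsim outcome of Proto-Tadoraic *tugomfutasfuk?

tuhumhurashuh

Irsim: *tugomfutasfuk
  tugomfutasfuk → tugumfutasfuk   [pre-nasal raising]
  tugumfutasfuk → tuhumfusasfuk   [intervocalic lenition]
  tuhumfusasfuk → tuhumfusasfuh   [unconditioned shift]
  tuhumfusasfuh (rule 4 does not apply)
  tuhumfusasfuh → tuhumhusashuh   [unconditioned shift]
  tuhumhusashuh → tuhumhurashuh   [rhotacism]
  giving Irsim tuhumhurashuh.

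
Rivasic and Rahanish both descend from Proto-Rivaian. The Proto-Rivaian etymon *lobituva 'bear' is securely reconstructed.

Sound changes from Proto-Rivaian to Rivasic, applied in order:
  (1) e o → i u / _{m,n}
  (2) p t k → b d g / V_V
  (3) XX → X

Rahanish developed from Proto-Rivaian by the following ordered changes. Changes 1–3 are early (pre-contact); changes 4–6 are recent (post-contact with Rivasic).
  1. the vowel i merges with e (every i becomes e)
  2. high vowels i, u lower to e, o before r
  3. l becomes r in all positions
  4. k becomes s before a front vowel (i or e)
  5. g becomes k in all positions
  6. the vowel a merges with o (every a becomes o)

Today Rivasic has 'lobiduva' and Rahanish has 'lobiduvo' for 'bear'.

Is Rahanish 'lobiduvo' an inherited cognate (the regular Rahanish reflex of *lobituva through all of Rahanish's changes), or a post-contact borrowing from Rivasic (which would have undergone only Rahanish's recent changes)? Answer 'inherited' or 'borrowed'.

borrowed

If inherited, *lobituva would pass through all of Rahanish's changes:
Rahanish: *lobituva > lobetuva > robetuva > robetuvo  (by vowel merger, unconditioned shift, vowel merger)
If borrowed from Rivasic 'lobiduva' after the early changes, it would undergo only the recent ones:
  rule 4 (palatalisation): no change (lobiduva)
  rule 5 (unconditioned shift): no change (lobiduva)
  rule 6 (vowel merger): lobiduva → lobiduvo
  ⇒ as a loan: lobiduvo
Rahanish 'lobiduvo' matches the loan outcome 'lobiduvo', not the inherited 'robetuvo' — it skipped the early Rahanish changes, so it was borrowed from Rivasic.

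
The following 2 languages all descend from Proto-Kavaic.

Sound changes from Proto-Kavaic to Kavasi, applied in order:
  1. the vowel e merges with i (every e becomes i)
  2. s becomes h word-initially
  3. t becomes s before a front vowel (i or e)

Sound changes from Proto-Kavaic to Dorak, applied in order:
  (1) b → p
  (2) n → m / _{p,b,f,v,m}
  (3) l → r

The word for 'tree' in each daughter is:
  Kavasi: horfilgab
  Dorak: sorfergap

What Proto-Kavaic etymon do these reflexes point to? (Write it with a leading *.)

*sorfelgab

Position 5: Kavasi has i, Dorak has e. Dorak preserves e here (none of its changes turn any other segment into e), so the proto-segment is *e.
Position 6: Kavasi has l, Dorak has r. Kavasi preserves l here (none of its changes turn any other segment into l), so the proto-segment is *l.
Position 1: Kavasi has h, Dorak has s. Dorak preserves s here (none of its changes turn any other segment into s), so the proto-segment is *s.
Verify the candidate proto-form against each daughter:
Kavasi: start from *sorfelgab.
  rule 1 (vowel merger): sorfelgab → sorfilgab
  rule 2 (debuccalisation): sorfilgab → horfilgab
  rule 3: no change — horfilgab
  ⇒ Kavasi horfilgab
Dorak: start from *sorfelgab.
  rule 1 (unconditioned shift): sorfelgab → sorfelgap
  rule 2: no change — sorfelgap
  rule 3 (unconditioned shift): sorfelgap → sorfergap
  ⇒ Dorak sorfergap
Only *sorfelgab yields all of Kavasi horfilgab, Dorak sorfergap.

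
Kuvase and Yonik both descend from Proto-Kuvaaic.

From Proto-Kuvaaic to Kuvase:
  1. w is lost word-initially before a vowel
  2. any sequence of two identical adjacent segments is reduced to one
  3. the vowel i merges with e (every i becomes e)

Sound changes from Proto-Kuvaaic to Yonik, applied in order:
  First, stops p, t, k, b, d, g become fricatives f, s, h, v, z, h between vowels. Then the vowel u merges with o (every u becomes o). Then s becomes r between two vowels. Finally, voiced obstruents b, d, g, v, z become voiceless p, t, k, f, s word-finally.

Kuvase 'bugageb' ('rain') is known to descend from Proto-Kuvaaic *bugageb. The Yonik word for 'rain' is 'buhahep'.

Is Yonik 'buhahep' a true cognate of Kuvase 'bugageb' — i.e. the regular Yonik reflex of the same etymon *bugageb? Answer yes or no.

no

Derive the expected Yonik reflex of *bugageb:
Yonik: *bugageb
  bugageb → buhaheb   [intervocalic lenition]
  buhaheb → bohaheb   [vowel merger]
  bohaheb (rule 3 does not apply)
  bohaheb → bohahep   [final devoicing]
  giving Yonik bohahep.
The regular Yonik reflex would be 'bohahep', but the attested form is 'buhahep'. The correspondence is irregular, so they are not cognates (the Yonik form has a different source).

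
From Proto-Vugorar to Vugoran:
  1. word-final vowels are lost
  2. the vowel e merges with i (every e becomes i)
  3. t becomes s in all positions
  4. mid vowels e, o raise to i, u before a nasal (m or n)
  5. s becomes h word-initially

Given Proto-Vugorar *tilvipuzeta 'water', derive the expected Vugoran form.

hilvipuzis

Vugoran: *tilvipuzeta
  tilvipuzeta → tilvipuzet   [apocope]
  tilvipuzet → tilvipuzit   [vowel merger]
  tilvipuzit → silvipuzis   [unconditioned shift]
  silvipuzis (rule 4 does not apply)
  silvipuzis → hilvipuzis   [debuccalisation]
  giving Vugoran hilvipuzis.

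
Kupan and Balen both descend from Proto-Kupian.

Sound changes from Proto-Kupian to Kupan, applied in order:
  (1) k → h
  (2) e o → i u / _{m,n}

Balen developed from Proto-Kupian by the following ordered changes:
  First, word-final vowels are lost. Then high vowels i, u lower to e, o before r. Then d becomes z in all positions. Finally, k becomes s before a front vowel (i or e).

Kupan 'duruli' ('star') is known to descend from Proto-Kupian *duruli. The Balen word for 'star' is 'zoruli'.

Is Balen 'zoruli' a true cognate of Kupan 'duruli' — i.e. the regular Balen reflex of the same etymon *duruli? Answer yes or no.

Derive the expected Balen reflex of *duruli:
Balen: *duruli
  duruli → durul   [apocope]
  durul → dorul   [pre-rhotic lowering]
  dorul → zorul   [unconditioned shift]
  zorul (rule 4 does not apply)
  giving Balen zorul.
The regular Balen reflex would be 'zorul', but the attested form is 'zoruli'. The correspondence is irregular, so they are not cognates (the Balen form has a different source).

no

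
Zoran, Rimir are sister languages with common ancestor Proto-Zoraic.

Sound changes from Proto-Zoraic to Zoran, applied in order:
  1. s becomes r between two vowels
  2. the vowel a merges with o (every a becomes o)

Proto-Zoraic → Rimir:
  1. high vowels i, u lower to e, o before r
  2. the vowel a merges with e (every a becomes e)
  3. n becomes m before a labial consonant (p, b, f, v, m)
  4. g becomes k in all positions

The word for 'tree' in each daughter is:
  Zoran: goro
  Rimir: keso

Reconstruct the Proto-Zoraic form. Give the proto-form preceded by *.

Position 3: Zoran has r, Rimir has s. Rimir preserves s here (none of its changes turn any other segment into s), so the proto-segment is *s.
Position 2: Zoran has o, Rimir has e. Taking the neighbouring segments as reconstructed: Zoran o could go back to *a or *o; Rimir e could go back to *a or *e — the one source consistent with every daughter is *a.
Continuing position by position gives *gaso; check it forward:
Zoran: start from *gaso.
  rule 1 (rhotacism): gaso → garo
  rule 2 (vowel merger): garo → goro
  ⇒ Zoran goro
Rimir: *gaso
  gaso (rule 1 does not apply)
  gaso → geso   [vowel merger]
  geso (rule 3 does not apply)
  geso → keso   [unconditioned shift]
  giving Rimir keso.
No other proto-form is consistent with every reflex, so the reconstruction is *gaso.

*gaso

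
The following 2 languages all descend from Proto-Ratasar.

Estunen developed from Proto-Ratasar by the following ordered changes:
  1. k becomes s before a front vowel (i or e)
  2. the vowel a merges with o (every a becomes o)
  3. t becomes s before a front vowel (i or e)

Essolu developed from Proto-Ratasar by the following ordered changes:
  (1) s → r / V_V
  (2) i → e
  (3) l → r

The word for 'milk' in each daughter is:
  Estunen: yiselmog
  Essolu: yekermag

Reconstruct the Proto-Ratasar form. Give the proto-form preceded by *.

*yikelmag

Position 3: Estunen has s, Essolu has k. Essolu preserves k here (none of its changes turn any other segment into k), so the proto-segment is *k.
Position 2: Estunen has i, Essolu has e. Estunen preserves i here (none of its changes turn any other segment into i), so the proto-segment is *i.
This points to *yikelmag. Verify forward in each daughter:
Estunen: *yikelmag
  yikelmag → yiselmag   [palatalisation]
  yiselmag → yiselmog   [vowel merger]
  yiselmog (rule 3 does not apply)
  giving Estunen yiselmog.
Essolu: *yikelmag > yekelmag > yekermag  (by vowel merger, unconditioned shift)
No other proto-form is consistent with every reflex, so the reconstruction is *yikelmag.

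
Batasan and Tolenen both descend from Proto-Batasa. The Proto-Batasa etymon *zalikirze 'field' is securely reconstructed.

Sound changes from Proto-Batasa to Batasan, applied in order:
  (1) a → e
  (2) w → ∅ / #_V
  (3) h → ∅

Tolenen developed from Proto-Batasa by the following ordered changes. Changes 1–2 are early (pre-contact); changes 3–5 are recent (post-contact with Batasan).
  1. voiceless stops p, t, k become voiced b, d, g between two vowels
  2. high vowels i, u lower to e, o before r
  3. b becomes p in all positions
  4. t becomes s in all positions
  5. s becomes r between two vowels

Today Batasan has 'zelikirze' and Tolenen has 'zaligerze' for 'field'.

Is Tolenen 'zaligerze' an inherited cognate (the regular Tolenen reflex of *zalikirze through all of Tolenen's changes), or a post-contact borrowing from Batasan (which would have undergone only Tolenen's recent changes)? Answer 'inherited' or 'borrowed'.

inherited

If inherited, *zalikirze would pass through all of Tolenen's changes:
Tolenen: *zalikirze > zaligirze > zaligerze  (by intervocalic voicing, pre-rhotic lowering)
If borrowed from Batasan 'zelikirze' after the early changes, it would undergo only the recent ones:
  rule 3 (unconditioned shift): no change (zelikirze)
  rule 4 (unconditioned shift): no change (zelikirze)
  rule 5 (rhotacism): no change (zelikirze)
  ⇒ as a loan: zelikirze
Tolenen 'zaligerze' matches the inherited outcome exactly, so it is an inherited cognate, not a loan.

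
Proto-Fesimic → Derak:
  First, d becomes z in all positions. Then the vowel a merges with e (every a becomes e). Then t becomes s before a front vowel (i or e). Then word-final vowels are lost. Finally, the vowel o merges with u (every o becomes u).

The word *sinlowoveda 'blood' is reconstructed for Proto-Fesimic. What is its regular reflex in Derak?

sinluwuvez

Derak: start from *sinlowoveda.
  rule 1 (unconditioned shift): sinlowoveda → sinlowoveza
  rule 2 (vowel merger): sinlowoveza → sinlowoveze
  rule 3: no change — sinlowoveze
  rule 4 (apocope): sinlowoveze → sinlowovez
  rule 5 (vowel merger): sinlowovez → sinluwuvez
  ⇒ Derak sinluwuvez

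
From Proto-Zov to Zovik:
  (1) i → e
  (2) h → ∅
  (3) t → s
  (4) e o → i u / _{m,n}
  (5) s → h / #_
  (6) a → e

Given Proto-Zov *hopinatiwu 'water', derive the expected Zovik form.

Zovik: start from *hopinatiwu.
  rule 1 (vowel merger): hopinatiwu → hopenatewu
  rule 2 (h-loss): hopenatewu → openatewu
  rule 3 (unconditioned shift): openatewu → openasewu
  rule 4 (pre-nasal raising): openasewu → opinasewu
  rule 5: no change — opinasewu
  rule 6 (vowel merger): opinasewu → opinesewu
  ⇒ Zovik opinesewu

opinesewu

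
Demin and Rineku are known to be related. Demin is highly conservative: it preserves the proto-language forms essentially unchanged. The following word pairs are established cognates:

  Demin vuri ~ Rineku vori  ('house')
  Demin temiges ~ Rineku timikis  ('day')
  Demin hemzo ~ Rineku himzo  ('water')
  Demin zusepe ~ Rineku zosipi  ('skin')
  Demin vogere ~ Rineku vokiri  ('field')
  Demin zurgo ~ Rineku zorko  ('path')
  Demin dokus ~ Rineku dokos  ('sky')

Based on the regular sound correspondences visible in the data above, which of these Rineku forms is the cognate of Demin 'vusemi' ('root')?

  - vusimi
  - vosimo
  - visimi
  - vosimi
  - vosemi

zusepe ~ zosipi, dokus ~ dokos — Demin u corresponds to Rineku o after a consonant, before a consonant other than r, m, n, p, b, f, v.
temiges ~ timikis, hemzo ~ himzo — Demin e corresponds to Rineku i after a consonant, before a nasal.
Applying these to Demin 'vusemi':
  vusemi → vosemi   (u→o after a consonant, before a consonant other than r, m, n, p, b, f, v)
  vosemi → vosimi   (e→i after a consonant, before a nasal)
So the Rineku cognate is 'vosimi'.

vosimi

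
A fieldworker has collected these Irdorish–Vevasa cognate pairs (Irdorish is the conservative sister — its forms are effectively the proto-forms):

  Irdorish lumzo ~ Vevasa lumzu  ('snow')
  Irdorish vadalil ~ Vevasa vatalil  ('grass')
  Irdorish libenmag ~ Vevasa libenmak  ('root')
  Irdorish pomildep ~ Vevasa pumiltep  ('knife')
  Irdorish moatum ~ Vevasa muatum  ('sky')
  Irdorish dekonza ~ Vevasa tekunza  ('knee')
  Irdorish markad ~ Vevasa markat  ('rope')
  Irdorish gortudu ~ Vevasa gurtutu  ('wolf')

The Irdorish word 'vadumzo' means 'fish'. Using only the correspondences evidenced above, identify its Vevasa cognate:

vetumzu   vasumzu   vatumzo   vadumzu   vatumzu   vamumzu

gortudu ~ gurtutu — Irdorish d corresponds to Vevasa t between vowels (before a back vowel).
lumzo ~ lumzu — Irdorish o corresponds to Vevasa u word-finally.
Applying these to Irdorish 'vadumzo':
  vadumzo → vatumzo   (d→t between vowels (before a back vowel))
  vatumzo → vatumzu   (o→u word-finally)
So the Vevasa cognate is 'vatumzu'.

vatumzu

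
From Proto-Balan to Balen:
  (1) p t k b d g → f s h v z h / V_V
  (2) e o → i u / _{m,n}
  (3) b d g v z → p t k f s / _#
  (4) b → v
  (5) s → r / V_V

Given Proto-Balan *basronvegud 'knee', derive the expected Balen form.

Balen: *basronvegud
  basronvegud → basronvehud   [intervocalic lenition]
  basronvehud → basrunvehud   [pre-nasal raising]
  basrunvehud → basrunvehut   [final devoicing]
  basrunvehut → vasrunvehut   [unconditioned shift]
  vasrunvehut (rule 5 does not apply)
  giving Balen vasrunvehut.

vasrunvehut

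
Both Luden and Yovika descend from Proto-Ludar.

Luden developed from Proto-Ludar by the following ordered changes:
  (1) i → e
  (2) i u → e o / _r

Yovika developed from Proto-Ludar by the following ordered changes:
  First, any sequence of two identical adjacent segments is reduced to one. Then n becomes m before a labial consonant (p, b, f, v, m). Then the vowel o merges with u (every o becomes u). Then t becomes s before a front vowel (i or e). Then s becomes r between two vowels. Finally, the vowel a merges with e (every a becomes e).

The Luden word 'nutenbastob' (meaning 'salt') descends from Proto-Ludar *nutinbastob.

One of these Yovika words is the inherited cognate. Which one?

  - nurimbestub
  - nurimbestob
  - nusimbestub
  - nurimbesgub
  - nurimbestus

Yovika: start from *nutinbastob.
  rule 1: no change — nutinbastob
  rule 2 (nasal place assimilation): nutinbastob → nutimbastob
  rule 3 (vowel merger): nutimbastob → nutimbastub
  rule 4 (palatalisation): nutimbastub → nusimbastub
  rule 5 (rhotacism): nusimbastub → nurimbastub
  rule 6 (vowel merger): nurimbastub → nurimbestub
  ⇒ Yovika nurimbestub
Only 'nurimbestub' matches the regular Yovika development of *nutinbastob.

nurimbestub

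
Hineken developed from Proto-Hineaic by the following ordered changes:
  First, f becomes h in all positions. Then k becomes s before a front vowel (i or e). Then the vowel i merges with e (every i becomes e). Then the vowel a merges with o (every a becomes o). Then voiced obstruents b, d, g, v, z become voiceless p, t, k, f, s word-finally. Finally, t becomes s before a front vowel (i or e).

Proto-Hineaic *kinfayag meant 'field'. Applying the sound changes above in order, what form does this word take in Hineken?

senhoyok

Hineken: start from *kinfayag.
  rule 1 (unconditioned shift): kinfayag → kinhayag
  rule 2 (palatalisation): kinhayag → sinhayag
  rule 3 (vowel merger): sinhayag → senhayag
  rule 4 (vowel merger): senhayag → senhoyog
  rule 5 (final devoicing): senhoyog → senhoyok
  rule 6: no change — senhoyok
  ⇒ Hineken senhoyok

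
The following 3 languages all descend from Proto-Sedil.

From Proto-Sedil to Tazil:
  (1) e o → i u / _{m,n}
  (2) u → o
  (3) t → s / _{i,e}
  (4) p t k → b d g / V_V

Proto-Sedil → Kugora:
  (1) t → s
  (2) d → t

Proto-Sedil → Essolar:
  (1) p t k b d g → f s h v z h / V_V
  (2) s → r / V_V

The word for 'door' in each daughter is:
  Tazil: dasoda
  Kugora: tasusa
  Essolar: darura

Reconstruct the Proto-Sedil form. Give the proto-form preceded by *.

Position 5: Tazil has d, Kugora has s, Essolar has r. Taking the neighbouring segments as reconstructed: Tazil d could go back to *t or *d; Kugora s could go back to *t or *s; Essolar r could go back to *t or *s or *r — the one source consistent with every daughter is *t.
Position 4: Tazil has o, Kugora has u, Essolar has u. Kugora preserves u here (none of its changes turn any other segment into u), so the proto-segment is *u.
This points to *dasuta. Verify forward in each daughter:
Tazil: *dasuta
  dasuta (rule 1 does not apply)
  dasuta → dasota   [vowel merger]
  dasota (rule 3 does not apply)
  dasota → dasoda   [intervocalic voicing]
  giving Tazil dasoda.
Kugora: *dasuta
  dasuta → dasusa   [unconditioned shift]
  dasusa → tasusa   [unconditioned shift]
  giving Kugora tasusa.
Essolar: *dasuta > dasusa > darura  (by intervocalic lenition, rhotacism)
No other proto-form is consistent with every reflex, so the reconstruction is *dasuta.

*dasuta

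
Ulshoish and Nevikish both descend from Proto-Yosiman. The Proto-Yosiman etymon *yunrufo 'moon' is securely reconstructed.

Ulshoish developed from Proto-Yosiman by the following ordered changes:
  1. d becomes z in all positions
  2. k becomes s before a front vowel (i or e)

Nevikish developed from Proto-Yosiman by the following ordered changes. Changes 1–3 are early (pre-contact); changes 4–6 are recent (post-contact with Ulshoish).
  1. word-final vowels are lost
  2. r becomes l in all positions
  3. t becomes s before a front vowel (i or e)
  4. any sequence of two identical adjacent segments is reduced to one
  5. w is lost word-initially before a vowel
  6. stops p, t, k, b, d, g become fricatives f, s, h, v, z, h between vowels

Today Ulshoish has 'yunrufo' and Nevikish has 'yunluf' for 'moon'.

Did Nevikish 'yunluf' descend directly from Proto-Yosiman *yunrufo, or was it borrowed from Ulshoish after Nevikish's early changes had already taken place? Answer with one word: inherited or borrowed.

inherited

If inherited, *yunrufo would pass through all of Nevikish's changes:
Nevikish: *yunrufo
  yunrufo → yunruf   [apocope]
  yunruf → yunluf   [unconditioned shift]
  yunluf (rule 3 does not apply)
  yunluf (rule 4 does not apply)
  yunluf (rule 5 does not apply)
  yunluf (rule 6 does not apply)
  giving Nevikish yunluf.
If borrowed from Ulshoish 'yunrufo' after the early changes, it would undergo only the recent ones:
  rule 4 (degemination): no change (yunrufo)
  rule 5 (glide loss): no change (yunrufo)
  rule 6 (intervocalic lenition): no change (yunrufo)
  ⇒ as a loan: yunrufo
Nevikish 'yunluf' matches the inherited outcome exactly, so it is an inherited cognate, not a loan.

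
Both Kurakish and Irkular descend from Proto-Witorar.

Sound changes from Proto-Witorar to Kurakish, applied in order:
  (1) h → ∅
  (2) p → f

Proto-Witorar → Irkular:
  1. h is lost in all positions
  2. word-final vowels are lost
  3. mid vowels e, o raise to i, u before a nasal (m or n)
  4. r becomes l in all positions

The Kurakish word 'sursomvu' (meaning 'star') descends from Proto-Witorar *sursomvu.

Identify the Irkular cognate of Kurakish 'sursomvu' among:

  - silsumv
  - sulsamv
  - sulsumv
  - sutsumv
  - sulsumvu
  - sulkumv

Irkular: *sursomvu
  sursomvu (rule 1 does not apply)
  sursomvu → sursomv   [apocope]
  sursomv → sursumv   [pre-nasal raising]
  sursumv → sulsumv   [unconditioned shift]
  giving Irkular sulsumv.

sulsumv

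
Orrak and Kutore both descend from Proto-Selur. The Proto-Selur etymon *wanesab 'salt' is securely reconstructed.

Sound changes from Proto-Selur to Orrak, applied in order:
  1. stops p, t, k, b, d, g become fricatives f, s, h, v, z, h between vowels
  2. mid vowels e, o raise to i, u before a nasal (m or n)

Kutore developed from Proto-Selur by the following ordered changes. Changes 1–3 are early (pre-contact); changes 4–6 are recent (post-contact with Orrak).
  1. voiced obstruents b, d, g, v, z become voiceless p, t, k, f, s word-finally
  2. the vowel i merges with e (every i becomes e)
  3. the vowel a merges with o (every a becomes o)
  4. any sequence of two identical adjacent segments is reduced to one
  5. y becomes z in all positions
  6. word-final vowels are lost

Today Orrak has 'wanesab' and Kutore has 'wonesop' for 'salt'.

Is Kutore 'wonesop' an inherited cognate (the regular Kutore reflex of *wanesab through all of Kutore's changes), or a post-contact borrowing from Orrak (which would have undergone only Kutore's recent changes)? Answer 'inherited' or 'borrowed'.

inherited

If inherited, *wanesab would pass through all of Kutore's changes:
Kutore: *wanesab > wanesap > wonesop  (by final devoicing, vowel merger)
If borrowed from Orrak 'wanesab' after the early changes, it would undergo only the recent ones:
  rule 4 (degemination): no change (wanesab)
  rule 5 (unconditioned shift): no change (wanesab)
  rule 6 (apocope): no change (wanesab)
  ⇒ as a loan: wanesab
Kutore 'wonesop' matches the inherited outcome exactly, so it is an inherited cognate, not a loan.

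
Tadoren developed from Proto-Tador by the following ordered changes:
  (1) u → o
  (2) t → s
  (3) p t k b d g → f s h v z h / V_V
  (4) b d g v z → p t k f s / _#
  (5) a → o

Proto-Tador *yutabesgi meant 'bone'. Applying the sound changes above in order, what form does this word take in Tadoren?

yosovesgi

Tadoren: start from *yutabesgi.
  rule 1 (vowel merger): yutabesgi → yotabesgi
  rule 2 (unconditioned shift): yotabesgi → yosabesgi
  rule 3 (intervocalic lenition): yosabesgi → yosavesgi
  rule 4: no change — yosavesgi
  rule 5 (vowel merger): yosavesgi → yosovesgi
  ⇒ Tadoren yosovesgi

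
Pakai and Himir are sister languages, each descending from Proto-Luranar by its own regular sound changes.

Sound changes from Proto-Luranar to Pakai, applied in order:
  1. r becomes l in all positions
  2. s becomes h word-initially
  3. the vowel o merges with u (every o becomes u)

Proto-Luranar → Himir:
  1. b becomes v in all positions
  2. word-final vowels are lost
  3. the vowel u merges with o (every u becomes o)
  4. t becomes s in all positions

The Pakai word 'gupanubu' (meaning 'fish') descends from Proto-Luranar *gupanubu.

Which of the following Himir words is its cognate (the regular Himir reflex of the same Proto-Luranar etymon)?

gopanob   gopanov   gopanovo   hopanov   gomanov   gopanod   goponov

Himir: start from *gupanubu.
  rule 1 (unconditioned shift): gupanubu → gupanuvu
  rule 2 (apocope): gupanuvu → gupanuv
  rule 3 (vowel merger): gupanuv → gopanov
  rule 4: no change — gopanov
  ⇒ Himir gopanov
Only 'gopanov' matches the regular Himir development of *gupanubu.

gopanov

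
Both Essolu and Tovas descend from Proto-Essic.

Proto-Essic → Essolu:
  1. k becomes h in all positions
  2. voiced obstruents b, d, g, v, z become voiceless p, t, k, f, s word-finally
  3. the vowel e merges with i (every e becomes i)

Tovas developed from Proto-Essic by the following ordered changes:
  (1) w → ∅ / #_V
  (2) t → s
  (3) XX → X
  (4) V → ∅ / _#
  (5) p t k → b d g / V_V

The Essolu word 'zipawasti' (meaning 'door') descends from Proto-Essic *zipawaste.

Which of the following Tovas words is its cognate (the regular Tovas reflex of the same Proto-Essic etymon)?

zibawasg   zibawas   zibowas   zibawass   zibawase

zibawas

Tovas: *zipawaste > zipawasse > zipawase > zipawas > zibawas  (by unconditioned shift, degemination, apocope, intervocalic voicing)
The other candidates each miss or misapply at least one Tovas change.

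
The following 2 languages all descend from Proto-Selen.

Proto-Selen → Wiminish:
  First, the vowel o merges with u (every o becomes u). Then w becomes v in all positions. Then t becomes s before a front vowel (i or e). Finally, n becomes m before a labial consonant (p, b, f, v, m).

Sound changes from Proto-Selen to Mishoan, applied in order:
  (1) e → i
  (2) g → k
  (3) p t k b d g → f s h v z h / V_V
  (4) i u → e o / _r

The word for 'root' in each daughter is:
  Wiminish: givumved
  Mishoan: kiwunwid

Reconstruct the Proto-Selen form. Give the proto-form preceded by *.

Position 5: Wiminish has m, Mishoan has n. Mishoan preserves n here (none of its changes turn any other segment into n), so the proto-segment is *n.
Position 6: Wiminish has v, Mishoan has w. Mishoan preserves w here (none of its changes turn any other segment into w), so the proto-segment is *w.
This points to *giwunwed. Verify forward in each daughter:
Wiminish: start from *giwunwed.
  rule 1: no change — giwunwed
  rule 2 (unconditioned shift): giwunwed → givunved
  rule 3: no change — givunved
  rule 4 (nasal place assimilation): givunved → givumved
  ⇒ Wiminish givumved
Mishoan: *giwunwed
  giwunwed → giwunwid   [vowel merger]
  giwunwid → kiwunwid   [unconditioned shift]
  kiwunwid (rule 3 does not apply)
  kiwunwid (rule 4 does not apply)
  giving Mishoan kiwunwid.
No other proto-form is consistent with every reflex, so the reconstruction is *giwunwed.

*giwunwed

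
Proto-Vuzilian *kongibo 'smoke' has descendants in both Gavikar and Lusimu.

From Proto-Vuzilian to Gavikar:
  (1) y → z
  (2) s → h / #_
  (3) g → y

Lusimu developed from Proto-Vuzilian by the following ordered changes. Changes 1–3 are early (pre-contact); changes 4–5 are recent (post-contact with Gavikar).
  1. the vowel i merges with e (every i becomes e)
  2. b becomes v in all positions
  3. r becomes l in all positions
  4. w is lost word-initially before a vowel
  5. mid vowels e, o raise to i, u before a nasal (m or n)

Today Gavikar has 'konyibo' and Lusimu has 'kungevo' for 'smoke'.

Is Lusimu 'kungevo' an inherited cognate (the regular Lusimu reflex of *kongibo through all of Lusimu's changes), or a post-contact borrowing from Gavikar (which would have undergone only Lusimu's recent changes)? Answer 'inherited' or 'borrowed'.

inherited

If inherited, *kongibo would pass through all of Lusimu's changes:
Lusimu: start from *kongibo.
  rule 1 (vowel merger): kongibo → kongebo
  rule 2 (unconditioned shift): kongebo → kongevo
  rule 3: no change — kongevo
  rule 4: no change — kongevo
  rule 5 (pre-nasal raising): kongevo → kungevo
  ⇒ Lusimu kungevo
If borrowed from Gavikar 'konyibo' after the early changes, it would undergo only the recent ones:
  rule 4 (glide loss): no change (konyibo)
  rule 5 (pre-nasal raising): konyibo → kunyibo
  ⇒ as a loan: kunyibo
Lusimu 'kungevo' matches the inherited outcome exactly, so it is an inherited cognate, not a loan.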